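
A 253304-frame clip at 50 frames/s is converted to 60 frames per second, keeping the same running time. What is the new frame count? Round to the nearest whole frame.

303965 frames

Frames at target rate = 253304 × (60) / (50) = 1519824/5 ≈ 303964.800.
Nearest whole frame: 303965.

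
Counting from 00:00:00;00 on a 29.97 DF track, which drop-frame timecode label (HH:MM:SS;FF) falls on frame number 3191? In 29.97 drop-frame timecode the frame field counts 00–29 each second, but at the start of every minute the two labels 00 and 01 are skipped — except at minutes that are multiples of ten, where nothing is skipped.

00:01:46;13

Each 10-minute DF block holds 10 × 60 × 30 − 9 × 2 = 17982 frames. 3191 ÷ 17982 → 0 full blocks, remainder 3191.
Within the partial block the first minute is 1800 frames and each further minute 1798, so 1 further minute boundary passed. Total skipped labels = 18 × 0 + 2 × 1 = 2.
Non-drop label index = 3191 + 2 = 3193; at 30 labels/s that is 00:01:46:13, i.e. DF 00:01:46;13.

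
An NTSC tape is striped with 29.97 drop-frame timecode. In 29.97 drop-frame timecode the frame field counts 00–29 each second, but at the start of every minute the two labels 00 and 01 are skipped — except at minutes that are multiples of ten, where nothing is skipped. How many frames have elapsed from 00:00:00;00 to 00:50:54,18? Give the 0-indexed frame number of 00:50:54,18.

91548

As if non-drop at 30 labels/s: (0 × 3600 + 50 × 60 + 54) × 30 + 18 = 91638.
Minute boundaries passed: 50; those not divisible by 10: 50 − 5 = 45; dropped labels = 2 × 45 = 90.
Actual frame index = 91638 − 90 = 91548.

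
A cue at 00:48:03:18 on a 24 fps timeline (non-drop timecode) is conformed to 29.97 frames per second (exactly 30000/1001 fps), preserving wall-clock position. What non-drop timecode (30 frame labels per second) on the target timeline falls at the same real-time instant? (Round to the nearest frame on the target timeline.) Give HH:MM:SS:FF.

00:48:00:26

Source frame index: (0×3600 + 48×60 + 3) × 24 + 18 = 69210.
Real time: 69210 / (24) = 11535/4 s.
Target frame: (11535/4) × (30000/1001) = 86512500/1001 ≈ 86426.074 → 86426.
At 30 labels/s: frame 86426 → 00:48:00:26.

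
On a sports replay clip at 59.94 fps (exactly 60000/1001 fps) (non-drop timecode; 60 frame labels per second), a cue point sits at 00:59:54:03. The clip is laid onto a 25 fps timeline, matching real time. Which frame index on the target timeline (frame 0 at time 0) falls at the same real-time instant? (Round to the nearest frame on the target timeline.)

Source frame index: (0×3600 + 59×60 + 54) × 60 + 3 = 215643.
Real time: 215643 / (60000/1001) = 71952881/20000 s.
Target frame: (71952881/20000) × (25) = 71952881/800 ≈ 89941.101 → 89941.

frame 89941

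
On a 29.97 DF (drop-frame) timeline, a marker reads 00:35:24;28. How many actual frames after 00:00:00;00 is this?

As if non-drop at 30 labels/s: (0 × 3600 + 35 × 60 + 24) × 30 + 28 = 63748.
Minute boundaries passed: 35; those not divisible by 10: 35 − 3 = 32; dropped labels = 2 × 32 = 64.
Actual frame index = 63748 − 64 = 63684.

63684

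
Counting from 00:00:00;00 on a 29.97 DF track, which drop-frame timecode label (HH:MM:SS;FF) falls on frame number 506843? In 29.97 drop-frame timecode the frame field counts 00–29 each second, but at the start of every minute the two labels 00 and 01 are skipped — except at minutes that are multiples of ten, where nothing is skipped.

Each 10-minute DF block holds 10 × 60 × 30 − 9 × 2 = 17982 frames. 506843 ÷ 17982 → 28 full blocks, remainder 3347.
Within the partial block the first minute is 1800 frames and each further minute 1798, so 1 further minute boundary passed. Total skipped labels = 18 × 28 + 2 × 1 = 506.
Non-drop label index = 506843 + 506 = 507349; at 30 labels/s that is 04:41:51:19, i.e. DF 04:41:51;19.

04:41:51;19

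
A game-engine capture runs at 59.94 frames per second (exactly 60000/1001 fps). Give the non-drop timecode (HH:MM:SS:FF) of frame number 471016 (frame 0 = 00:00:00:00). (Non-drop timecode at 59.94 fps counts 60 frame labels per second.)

02:10:50:16

471016 ÷ 60 = 7850 full seconds, remainder 16 frames.
7850 s = 2 h 10 min 50 s.
Timecode: 02:10:50:16.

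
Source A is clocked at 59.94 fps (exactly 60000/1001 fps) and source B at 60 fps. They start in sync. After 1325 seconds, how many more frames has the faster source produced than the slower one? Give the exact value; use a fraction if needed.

79500/1001 frames

A emits 60000/1001 × 1325 = 79500000/1001 frames; B emits 60 × 1325 = 79500.
Difference = 79500/1001 frames (≈ 79.4206); B is ahead of A.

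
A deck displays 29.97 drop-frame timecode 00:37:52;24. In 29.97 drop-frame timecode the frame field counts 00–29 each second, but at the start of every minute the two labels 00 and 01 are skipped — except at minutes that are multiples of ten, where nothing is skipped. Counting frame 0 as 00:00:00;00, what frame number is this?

Complete 10-minute blocks: 3, each 17982 frames → 53946.
Remaining 7 whole minutes in the current block: 1800 + 6 × 1798 = 12588 frames.
Within the current minute: 52 × 30 + 24 − 2 = 1582 (labels ;00/;01 skipped at this minute). Total = 53946 + 12588 + 1582 = 68116.

68116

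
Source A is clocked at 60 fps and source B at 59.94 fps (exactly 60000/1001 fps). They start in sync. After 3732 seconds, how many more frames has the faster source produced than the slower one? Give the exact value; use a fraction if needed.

223920/1001 frames

A emits 60 × 3732 = 223920 frames; B emits 60000/1001 × 3732 = 223920000/1001.
Difference = 223920/1001 frames (≈ 223.6963); B is behind A.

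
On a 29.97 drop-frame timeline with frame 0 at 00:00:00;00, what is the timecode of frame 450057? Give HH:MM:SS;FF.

04:10:16;27

Ten DF minutes hold 17982 frames, so frame 450057 lies in block 25 (frames 449550–467531) with 507 frames into that block.
The block's first minute is 1800 frames and the rest 1798 each; 507 frames reaches minute 0, so 25 × 18 + 0 × 2 = 450 labels have been skipped so far.
Adding those back, label number 450057 + 450 = 450507 at 30 labels/s is 15016 s + 27 f = 4 h 10 min 16 s frame 27, i.e. 04:10:16;27.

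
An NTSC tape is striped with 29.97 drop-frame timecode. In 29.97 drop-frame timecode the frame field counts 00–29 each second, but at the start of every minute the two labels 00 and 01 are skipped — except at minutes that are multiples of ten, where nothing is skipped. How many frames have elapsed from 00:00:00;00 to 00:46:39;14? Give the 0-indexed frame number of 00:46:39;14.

83900

Complete 10-minute blocks: 4, each 17982 frames → 71928.
Remaining 6 whole minutes in the current block: 1800 + 5 × 1798 = 10790 frames.
Within the current minute: 39 × 30 + 14 − 2 = 1182 (labels ;00/;01 skipped at this minute). Total = 71928 + 10790 + 1182 = 83900.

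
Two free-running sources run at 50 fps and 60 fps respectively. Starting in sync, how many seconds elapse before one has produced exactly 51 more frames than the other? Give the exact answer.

The gap grows by |60 − 50| = 10 frames per second.
Time for a 51-frame gap: 51 ÷ (10) = 5.1 s.

5.1 seconds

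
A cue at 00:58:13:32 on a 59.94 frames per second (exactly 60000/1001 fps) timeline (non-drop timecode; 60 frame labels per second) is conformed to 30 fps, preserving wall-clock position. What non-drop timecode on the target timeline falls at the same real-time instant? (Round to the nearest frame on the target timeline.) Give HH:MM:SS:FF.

Source frame index: (0×3600 + 58×60 + 13) × 60 + 32 = 209612.
Real time: 209612 / (60000/1001) = 52455403/15000 s.
Target frame: (52455403/15000) × (30) = 52455403/500 ≈ 104910.806 → 104911.
At 30 labels/s: frame 104911 → 00:58:17:01.

00:58:17:01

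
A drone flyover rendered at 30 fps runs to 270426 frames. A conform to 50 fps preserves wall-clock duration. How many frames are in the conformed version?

450710 frames

Target frames = source frames × (target rate / source rate) = 270426 × (50)/(30) = 270426 × 5/3 = 450710.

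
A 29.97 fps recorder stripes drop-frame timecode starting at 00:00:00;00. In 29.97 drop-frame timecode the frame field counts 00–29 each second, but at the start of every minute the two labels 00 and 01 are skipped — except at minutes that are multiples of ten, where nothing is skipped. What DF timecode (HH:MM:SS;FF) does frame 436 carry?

Each 10-minute DF block holds 10 × 60 × 30 − 9 × 2 = 17982 frames. 436 ÷ 17982 → 0 full blocks, remainder 436.
Within the partial block the first minute is 1800 frames and each further minute 1798, so 0 further minute boundaries passed. Total skipped labels = 18 × 0 + 2 × 0 = 0.
Non-drop label index = 436 + 0 = 436; at 30 labels/s that is 00:00:14:16, i.e. DF 00:00:14;16.

00:00:14;16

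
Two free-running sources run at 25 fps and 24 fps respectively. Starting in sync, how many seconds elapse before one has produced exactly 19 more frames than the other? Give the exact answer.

The gap grows by |24 − 25| = 1 frame per second.
Time for a 19-frame gap: 19 ÷ (1) = 19 s.

19 seconds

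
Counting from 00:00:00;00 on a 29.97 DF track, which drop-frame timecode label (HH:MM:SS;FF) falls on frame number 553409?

Each 10-minute DF block holds 10 × 60 × 30 − 9 × 2 = 17982 frames. 553409 ÷ 17982 → 30 full blocks, remainder 13949.
Within the partial block the first minute is 1800 frames and each further minute 1798, so 7 further minute boundaries passed. Total skipped labels = 18 × 30 + 2 × 7 = 554.
Non-drop label index = 553409 + 554 = 553963; at 30 labels/s that is 05:07:45:13, i.e. DF 05:07:45;13.

05:07:45;13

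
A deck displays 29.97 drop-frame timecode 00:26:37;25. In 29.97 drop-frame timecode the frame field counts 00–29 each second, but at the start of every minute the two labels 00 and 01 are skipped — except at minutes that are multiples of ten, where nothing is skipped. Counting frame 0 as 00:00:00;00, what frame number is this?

Complete 10-minute blocks: 2, each 17982 frames → 35964.
Remaining 6 whole minutes in the current block: 1800 + 5 × 1798 = 10790 frames.
Within the current minute: 37 × 30 + 25 − 2 = 1133 (labels ;00/;01 skipped at this minute). Total = 35964 + 10790 + 1133 = 47887.

47887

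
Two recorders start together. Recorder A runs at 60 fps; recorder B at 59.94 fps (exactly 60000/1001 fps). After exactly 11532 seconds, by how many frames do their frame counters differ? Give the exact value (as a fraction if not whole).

A emits 60 × 11532 = 691920 frames; B emits 60000/1001 × 11532 = 691920000/1001.
Difference = 691920/1001 frames (≈ 691.2288); B is behind A.

691920/1001 frames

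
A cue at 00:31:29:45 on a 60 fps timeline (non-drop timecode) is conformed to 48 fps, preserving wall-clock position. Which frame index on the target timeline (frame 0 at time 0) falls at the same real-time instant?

frame 90708

Source frame index: (0×3600 + 31×60 + 29) × 60 + 45 = 113385.
Real time: 113385 / (60) = 7559/4 s.
Target frame: (7559/4) × (48) = 90708.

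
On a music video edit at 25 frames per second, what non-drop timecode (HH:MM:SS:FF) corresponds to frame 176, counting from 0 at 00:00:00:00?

00:00:07:01

176 ÷ 25 = 7 full seconds, remainder 1 frame.
7 s = 0 h 0 min 7 s.
Timecode: 00:00:07:01.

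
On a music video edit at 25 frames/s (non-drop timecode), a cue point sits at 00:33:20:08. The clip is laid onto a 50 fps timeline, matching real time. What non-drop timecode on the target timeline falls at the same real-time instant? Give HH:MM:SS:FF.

Source frame index: (0×3600 + 33×60 + 20) × 25 + 8 = 50008.
Real time: 50008 / (25) = 50008/25 s.
Target frame: (50008/25) × (50) = 100016.
At 50 labels/s: frame 100016 → 00:33:20:16.

00:33:20:16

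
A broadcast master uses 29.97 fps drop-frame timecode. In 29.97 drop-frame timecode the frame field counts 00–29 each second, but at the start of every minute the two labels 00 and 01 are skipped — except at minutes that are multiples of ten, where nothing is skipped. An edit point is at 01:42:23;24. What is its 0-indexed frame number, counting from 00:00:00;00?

Complete 10-minute blocks: 10, each 17982 frames → 179820.
Remaining 2 whole minutes in the current block: 1800 + 1 × 1798 = 3598 frames.
Within the current minute: 23 × 30 + 24 − 2 = 712 (labels ;00/;01 skipped at this minute). Total = 179820 + 3598 + 712 = 184130.

184130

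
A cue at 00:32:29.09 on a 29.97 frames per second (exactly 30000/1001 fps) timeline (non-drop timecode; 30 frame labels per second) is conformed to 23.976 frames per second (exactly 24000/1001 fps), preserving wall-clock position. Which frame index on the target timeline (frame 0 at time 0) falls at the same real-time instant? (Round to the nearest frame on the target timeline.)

Source frame index: (0×3600 + 32×60 + 29) × 30 + 9 = 58479.
Real time: 58479 / (30000/1001) = 19512493/10000 s.
Target frame: (19512493/10000) × (24000/1001) = 233916/5 ≈ 46783.200 → 46783.

frame 46783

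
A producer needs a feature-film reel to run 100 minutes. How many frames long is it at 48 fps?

100 min = 6000 s.
Frames = 6000 × 48 = 288000.

288000 frames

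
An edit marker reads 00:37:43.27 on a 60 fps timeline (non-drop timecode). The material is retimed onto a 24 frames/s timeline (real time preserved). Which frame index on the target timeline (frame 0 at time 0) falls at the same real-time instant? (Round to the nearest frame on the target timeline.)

Source frame index: (0×3600 + 37×60 + 43) × 60 + 27 = 135807.
Real time: 135807 / (60) = 45269/20 s.
Target frame: (45269/20) × (24) = 271614/5 ≈ 54322.800 → 54323.

frame 54323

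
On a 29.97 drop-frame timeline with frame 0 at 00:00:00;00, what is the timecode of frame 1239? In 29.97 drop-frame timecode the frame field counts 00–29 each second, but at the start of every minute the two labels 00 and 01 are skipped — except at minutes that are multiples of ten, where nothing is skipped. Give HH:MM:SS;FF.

Ten DF minutes hold 17982 frames, so frame 1239 lies in block 0 (frames 0–17981) with 1239 frames into that block.
The block's first minute is 1800 frames and the rest 1798 each; 1239 frames reaches minute 0, so 0 × 18 + 0 × 2 = 0 labels have been skipped so far.
Adding those back, label number 1239 + 0 = 1239 at 30 labels/s is 41 s + 9 f = 0 h 0 min 41 s frame 9, i.e. 00:00:41;09.

00:00:41;09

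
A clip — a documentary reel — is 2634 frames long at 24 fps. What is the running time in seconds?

Running time = 2634 / (24) = 109.75 s.

109.75 seconds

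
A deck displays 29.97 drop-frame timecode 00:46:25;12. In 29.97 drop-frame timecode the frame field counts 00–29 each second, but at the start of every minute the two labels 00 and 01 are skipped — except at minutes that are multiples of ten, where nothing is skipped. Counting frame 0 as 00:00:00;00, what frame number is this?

As if non-drop at 30 labels/s: (0 × 3600 + 46 × 60 + 25) × 30 + 12 = 83562.
Minute boundaries passed: 46; those not divisible by 10: 46 − 4 = 42; dropped labels = 2 × 42 = 84.
Actual frame index = 83562 − 84 = 83478.

83478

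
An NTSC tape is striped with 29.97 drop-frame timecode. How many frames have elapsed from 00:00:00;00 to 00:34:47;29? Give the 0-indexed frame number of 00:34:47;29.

Complete 10-minute blocks: 3, each 17982 frames → 53946.
Remaining 4 whole minutes in the current block: 1800 + 3 × 1798 = 7194 frames.
Within the current minute: 47 × 30 + 29 − 2 = 1437 (labels ;00/;01 skipped at this minute). Total = 53946 + 7194 + 1437 = 62577.

62577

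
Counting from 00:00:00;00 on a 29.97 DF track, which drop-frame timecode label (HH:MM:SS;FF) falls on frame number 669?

Each 10-minute DF block holds 10 × 60 × 30 − 9 × 2 = 17982 frames. 669 ÷ 17982 → 0 full blocks, remainder 669.
Within the partial block the first minute is 1800 frames and each further minute 1798, so 0 further minute boundaries passed. Total skipped labels = 18 × 0 + 2 × 0 = 0.
Non-drop label index = 669 + 0 = 669; at 30 labels/s that is 00:00:22:09, i.e. DF 00:00:22;09.

00:00:22;09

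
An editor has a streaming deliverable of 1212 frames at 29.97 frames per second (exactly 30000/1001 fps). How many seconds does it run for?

40.4404 seconds

Running time = 1212 / (30000/1001) = 40.4404 s.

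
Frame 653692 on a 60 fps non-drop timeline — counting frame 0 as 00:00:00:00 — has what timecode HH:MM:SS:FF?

03:01:34:52

653692 ÷ 60 = 10894 full seconds, remainder 52 frames.
10894 s = 3 h 1 min 34 s.
Timecode: 03:01:34:52.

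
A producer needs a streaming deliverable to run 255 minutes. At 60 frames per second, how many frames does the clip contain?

255 min = 15300 s.
Frames = 15300 × 60 = 918000.

918000 frames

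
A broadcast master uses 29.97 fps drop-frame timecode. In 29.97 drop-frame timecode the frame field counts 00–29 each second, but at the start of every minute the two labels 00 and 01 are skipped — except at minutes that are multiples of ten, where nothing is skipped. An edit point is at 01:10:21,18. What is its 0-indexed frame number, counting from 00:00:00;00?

Complete 10-minute blocks: 7, each 17982 frames → 125874.
Remaining 0 whole minutes in the current block: 0 frames.
Within the current minute: 21 × 30 + 18 = 648. Total = 125874 + 0 + 648 = 126522.

126522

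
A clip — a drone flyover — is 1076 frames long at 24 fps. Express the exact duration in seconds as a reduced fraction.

269/6 seconds

Running time = 1076 ÷ (24) = 1076 × 1/24 = 269/6 s.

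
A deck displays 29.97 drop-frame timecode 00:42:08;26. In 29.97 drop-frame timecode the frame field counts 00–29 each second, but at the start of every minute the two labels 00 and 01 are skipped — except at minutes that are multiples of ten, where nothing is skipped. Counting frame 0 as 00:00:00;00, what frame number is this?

Complete 10-minute blocks: 4, each 17982 frames → 71928.
Remaining 2 whole minutes in the current block: 1800 + 1 × 1798 = 3598 frames.
Within the current minute: 8 × 30 + 26 − 2 = 264 (labels ;00/;01 skipped at this minute). Total = 71928 + 3598 + 264 = 75790.

75790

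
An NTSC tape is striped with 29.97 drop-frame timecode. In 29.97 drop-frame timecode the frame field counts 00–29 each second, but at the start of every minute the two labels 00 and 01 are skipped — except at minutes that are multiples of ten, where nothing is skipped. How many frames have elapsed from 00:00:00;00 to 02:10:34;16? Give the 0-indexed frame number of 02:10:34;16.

234802

Complete 10-minute blocks: 13, each 17982 frames → 233766.
Remaining 0 whole minutes in the current block: 0 frames.
Within the current minute: 34 × 30 + 16 = 1036. Total = 233766 + 0 + 1036 = 234802.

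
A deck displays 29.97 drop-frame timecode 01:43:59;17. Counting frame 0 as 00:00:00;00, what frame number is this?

187001

Complete 10-minute blocks: 10, each 17982 frames → 179820.
Remaining 3 whole minutes in the current block: 1800 + 2 × 1798 = 5396 frames.
Within the current minute: 59 × 30 + 17 − 2 = 1785 (labels ;00/;01 skipped at this minute). Total = 179820 + 5396 + 1785 = 187001.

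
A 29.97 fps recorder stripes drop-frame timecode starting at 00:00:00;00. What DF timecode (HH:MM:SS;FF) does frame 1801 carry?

Ten DF minutes hold 17982 frames, so frame 1801 lies in block 0 (frames 0–17981) with 1801 frames into that block.
The block's first minute is 1800 frames and the rest 1798 each; 1801 frames reaches minute 1, so 0 × 18 + 1 × 2 = 2 labels have been skipped so far.
Adding those back, label number 1801 + 2 = 1803 at 30 labels/s is 60 s + 3 f = 0 h 1 min 0 s frame 3, i.e. 00:01:00;03.

00:01:00;03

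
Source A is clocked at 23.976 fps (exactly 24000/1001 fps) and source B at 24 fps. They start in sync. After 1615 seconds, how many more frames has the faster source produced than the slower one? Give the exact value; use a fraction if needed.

38760/1001 frames

A emits 24000/1001 × 1615 = 38760000/1001 frames; B emits 24 × 1615 = 38760.
Difference = 38760/1001 frames (≈ 38.7213); B is ahead of A.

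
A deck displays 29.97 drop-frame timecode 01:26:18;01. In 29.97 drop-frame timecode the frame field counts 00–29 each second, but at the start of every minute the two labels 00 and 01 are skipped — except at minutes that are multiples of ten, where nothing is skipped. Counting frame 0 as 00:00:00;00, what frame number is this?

155185

As if non-drop at 30 labels/s: (1 × 3600 + 26 × 60 + 18) × 30 + 1 = 155341.
Minute boundaries passed: 86; those not divisible by 10: 86 − 8 = 78; dropped labels = 2 × 78 = 156.
Actual frame index = 155341 − 156 = 155185.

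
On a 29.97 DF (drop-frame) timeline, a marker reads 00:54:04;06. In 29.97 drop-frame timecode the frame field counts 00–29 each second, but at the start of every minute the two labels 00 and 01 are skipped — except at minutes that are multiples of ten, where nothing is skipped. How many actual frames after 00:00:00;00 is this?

97228

As if non-drop at 30 labels/s: (0 × 3600 + 54 × 60 + 4) × 30 + 6 = 97326.
Minute boundaries passed: 54; those not divisible by 10: 54 − 5 = 49; dropped labels = 2 × 49 = 98.
Actual frame index = 97326 − 98 = 97228.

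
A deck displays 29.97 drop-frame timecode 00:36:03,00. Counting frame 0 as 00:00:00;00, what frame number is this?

Complete 10-minute blocks: 3, each 17982 frames → 53946.
Remaining 6 whole minutes in the current block: 1800 + 5 × 1798 = 10790 frames.
Within the current minute: 3 × 30 + 0 − 2 = 88 (labels ;00/;01 skipped at this minute). Total = 53946 + 10790 + 88 = 64824.

64824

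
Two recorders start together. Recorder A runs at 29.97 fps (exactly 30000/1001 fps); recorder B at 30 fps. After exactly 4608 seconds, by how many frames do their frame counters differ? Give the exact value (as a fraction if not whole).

138240/1001 frames

A emits 30000/1001 × 4608 = 138240000/1001 frames; B emits 30 × 4608 = 138240.
Difference = 138240/1001 frames (≈ 138.1019); B is ahead of A.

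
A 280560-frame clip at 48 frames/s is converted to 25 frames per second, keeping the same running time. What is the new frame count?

Target frames = source frames × (target rate / source rate) = 280560 × (25)/(48) = 280560 × 25/48 = 146125.

146125 frames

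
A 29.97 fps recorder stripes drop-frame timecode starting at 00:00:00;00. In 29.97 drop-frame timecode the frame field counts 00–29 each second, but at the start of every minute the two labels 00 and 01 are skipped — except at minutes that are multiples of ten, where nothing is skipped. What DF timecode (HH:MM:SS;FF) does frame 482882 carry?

Ten DF minutes hold 17982 frames, so frame 482882 lies in block 26 (frames 467532–485513) with 15350 frames into that block.
The block's first minute is 1800 frames and the rest 1798 each; 15350 frames reaches minute 8, so 26 × 18 + 8 × 2 = 484 labels have been skipped so far.
Adding those back, label number 482882 + 484 = 483366 at 30 labels/s is 16112 s + 6 f = 4 h 28 min 32 s frame 6, i.e. 04:28:32;06.

04:28:32;06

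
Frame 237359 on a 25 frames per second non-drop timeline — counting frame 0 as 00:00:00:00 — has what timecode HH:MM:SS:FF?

237359 ÷ 25 = 9494 full seconds, remainder 9 frames.
9494 s = 2 h 38 min 14 s.
Timecode: 02:38:14:09.

02:38:14:09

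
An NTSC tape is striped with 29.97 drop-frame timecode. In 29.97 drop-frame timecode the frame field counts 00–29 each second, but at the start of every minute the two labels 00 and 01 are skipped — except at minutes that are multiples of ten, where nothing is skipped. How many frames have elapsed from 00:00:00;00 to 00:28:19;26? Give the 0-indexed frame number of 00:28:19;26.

Complete 10-minute blocks: 2, each 17982 frames → 35964.
Remaining 8 whole minutes in the current block: 1800 + 7 × 1798 = 14386 frames.
Within the current minute: 19 × 30 + 26 − 2 = 594 (labels ;00/;01 skipped at this minute). Total = 35964 + 14386 + 594 = 50944.

50944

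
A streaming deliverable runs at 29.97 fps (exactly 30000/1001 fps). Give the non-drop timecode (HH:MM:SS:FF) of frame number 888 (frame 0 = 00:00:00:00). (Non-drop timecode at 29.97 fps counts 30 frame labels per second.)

888 ÷ 30 = 29 full seconds, remainder 18 frames.
29 s = 0 h 0 min 29 s.
Timecode: 00:00:29:18.

00:00:29:18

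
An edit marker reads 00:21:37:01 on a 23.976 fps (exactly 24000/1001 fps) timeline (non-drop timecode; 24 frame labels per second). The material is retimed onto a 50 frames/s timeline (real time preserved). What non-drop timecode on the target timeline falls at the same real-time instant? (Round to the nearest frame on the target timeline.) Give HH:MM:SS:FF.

00:21:38:17

Source frame index: (0×3600 + 21×60 + 37) × 24 + 1 = 31129.
Real time: 31129 / (24000/1001) = 31160129/24000 s.
Target frame: (31160129/24000) × (50) = 31160129/480 ≈ 64916.935 → 64917.
At 50 labels/s: frame 64917 → 00:21:38:17.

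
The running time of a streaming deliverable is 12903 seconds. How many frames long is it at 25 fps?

Frames = 12903 × 25 = 322575.

322575 frames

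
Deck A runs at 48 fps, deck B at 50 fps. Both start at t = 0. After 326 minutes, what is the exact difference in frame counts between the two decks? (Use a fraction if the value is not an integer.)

39120 frames

326 min = 19560 s.
A emits 48 × 19560 = 938880 frames; B emits 50 × 19560 = 978000.
Difference = 39120 frames; B is ahead of A.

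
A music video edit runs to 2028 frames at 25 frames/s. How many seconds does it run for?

81.12 seconds

Running time = 2028 / (25) = 81.12 s.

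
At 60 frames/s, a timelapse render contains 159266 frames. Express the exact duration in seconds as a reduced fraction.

79633/30 seconds

Running time = 159266 ÷ (60) = 159266 × 1/60 = 79633/30 s.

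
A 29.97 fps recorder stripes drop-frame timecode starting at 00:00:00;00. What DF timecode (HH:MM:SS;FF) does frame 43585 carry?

00:24:14;09

Each 10-minute DF block holds 10 × 60 × 30 − 9 × 2 = 17982 frames. 43585 ÷ 17982 → 2 full blocks, remainder 7621.
Within the partial block the first minute is 1800 frames and each further minute 1798, so 4 further minute boundaries passed. Total skipped labels = 18 × 2 + 2 × 4 = 44.
Non-drop label index = 43585 + 44 = 43629; at 30 labels/s that is 00:24:14:09, i.e. DF 00:24:14;09.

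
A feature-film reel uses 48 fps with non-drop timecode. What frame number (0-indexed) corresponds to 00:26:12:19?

75475

Total seconds to the label: (0 × 3600 + 26 × 60 + 12) = 1572.
Frame index = 1572 × 48 + 19 = 75475.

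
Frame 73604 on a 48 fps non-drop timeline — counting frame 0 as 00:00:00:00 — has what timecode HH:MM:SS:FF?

00:25:33:20

73604 ÷ 48 = 1533 full seconds, remainder 20 frames.
1533 s = 0 h 25 min 33 s.
Timecode: 00:25:33:20.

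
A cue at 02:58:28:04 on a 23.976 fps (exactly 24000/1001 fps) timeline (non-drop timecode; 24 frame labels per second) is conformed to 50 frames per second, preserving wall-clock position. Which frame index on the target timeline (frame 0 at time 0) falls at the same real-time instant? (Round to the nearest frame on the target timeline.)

frame 535944

Source frame index: (2×3600 + 58×60 + 28) × 24 + 4 = 256996.
Real time: 256996 / (24000/1001) = 64313249/6000 s.
Target frame: (64313249/6000) × (50) = 64313249/120 ≈ 535943.742 → 535944.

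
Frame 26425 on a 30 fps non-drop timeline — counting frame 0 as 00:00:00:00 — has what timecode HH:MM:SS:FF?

00:14:40:25

26425 ÷ 30 = 880 full seconds, remainder 25 frames.
880 s = 0 h 14 min 40 s.
Timecode: 00:14:40:25.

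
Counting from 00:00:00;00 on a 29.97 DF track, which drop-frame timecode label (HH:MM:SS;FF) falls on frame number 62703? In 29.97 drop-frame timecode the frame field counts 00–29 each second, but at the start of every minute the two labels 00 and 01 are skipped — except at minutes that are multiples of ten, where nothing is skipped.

Each 10-minute DF block holds 10 × 60 × 30 − 9 × 2 = 17982 frames. 62703 ÷ 17982 → 3 full blocks, remainder 8757.
Within the partial block the first minute is 1800 frames and each further minute 1798, so 4 further minute boundaries passed. Total skipped labels = 18 × 3 + 2 × 4 = 62.
Non-drop label index = 62703 + 62 = 62765; at 30 labels/s that is 00:34:52:05, i.e. DF 00:34:52;05.

00:34:52;05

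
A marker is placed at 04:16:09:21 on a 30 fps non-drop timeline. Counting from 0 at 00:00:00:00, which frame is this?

frame 461091

Total seconds to the label: (4 × 3600 + 16 × 60 + 9) = 15369.
Frame index = 15369 × 30 + 21 = 461091.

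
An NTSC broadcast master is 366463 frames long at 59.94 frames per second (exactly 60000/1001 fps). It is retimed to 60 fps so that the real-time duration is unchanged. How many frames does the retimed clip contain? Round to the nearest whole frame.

Frames at target rate = 366463 × (60) / (60000/1001) = 366829463/1000 ≈ 366829.463.
Nearest whole frame: 366829.

366829 frames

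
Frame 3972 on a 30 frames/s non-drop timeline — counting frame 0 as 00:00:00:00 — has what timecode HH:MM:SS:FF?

00:02:12:12

3972 ÷ 30 = 132 full seconds, remainder 12 frames.
132 s = 0 h 2 min 12 s.
Timecode: 00:02:12:12.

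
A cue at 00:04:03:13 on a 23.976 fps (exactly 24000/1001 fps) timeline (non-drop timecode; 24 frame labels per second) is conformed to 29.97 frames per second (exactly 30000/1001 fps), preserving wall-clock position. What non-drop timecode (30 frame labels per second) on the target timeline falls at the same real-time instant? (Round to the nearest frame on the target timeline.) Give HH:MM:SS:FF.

00:04:03:16

Source frame index: (0×3600 + 4×60 + 3) × 24 + 13 = 5845.
Real time: 5845 / (24000/1001) = 1170169/4800 s.
Target frame: (1170169/4800) × (30000/1001) = 29225/4 ≈ 7306.250 → 7306.
At 30 labels/s: frame 7306 → 00:04:03:16.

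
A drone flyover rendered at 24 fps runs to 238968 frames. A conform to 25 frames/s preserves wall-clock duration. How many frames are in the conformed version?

248925 frames

Target frames = source frames × (target rate / source rate) = 238968 × (25)/(24) = 238968 × 25/24 = 248925.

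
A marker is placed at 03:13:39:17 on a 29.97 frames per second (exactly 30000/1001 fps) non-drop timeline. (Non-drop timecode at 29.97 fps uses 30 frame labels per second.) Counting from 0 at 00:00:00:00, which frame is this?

348587

Total seconds to the label: (3 × 3600 + 13 × 60 + 39) = 11619.
Frame index = 11619 × 30 + 17 = 348587.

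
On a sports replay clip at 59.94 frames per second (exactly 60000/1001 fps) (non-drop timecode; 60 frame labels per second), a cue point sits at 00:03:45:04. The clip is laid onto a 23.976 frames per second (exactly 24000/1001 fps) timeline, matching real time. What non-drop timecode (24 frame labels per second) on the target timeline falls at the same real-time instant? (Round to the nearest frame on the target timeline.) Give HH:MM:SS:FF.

Source frame index: (0×3600 + 3×60 + 45) × 60 + 4 = 13504.
Real time: 13504 / (60000/1001) = 422422/1875 s.
Target frame: (422422/1875) × (24000/1001) = 27008/5 ≈ 5401.600 → 5402.
At 24 labels/s: frame 5402 → 00:03:45:02.

00:03:45:02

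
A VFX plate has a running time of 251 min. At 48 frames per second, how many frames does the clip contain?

251 min = 15060 s.
Frames = 15060 × 48 = 722880.

722880 frames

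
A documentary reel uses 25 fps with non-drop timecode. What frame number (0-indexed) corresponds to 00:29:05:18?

43643

Total seconds to the label: (0 × 3600 + 29 × 60 + 5) = 1745.
Frame index = 1745 × 25 + 18 = 43643.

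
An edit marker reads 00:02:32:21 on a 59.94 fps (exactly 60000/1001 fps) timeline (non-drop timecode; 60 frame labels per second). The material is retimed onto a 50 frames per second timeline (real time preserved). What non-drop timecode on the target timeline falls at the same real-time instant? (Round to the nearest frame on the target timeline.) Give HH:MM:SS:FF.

Source frame index: (0×3600 + 2×60 + 32) × 60 + 21 = 9141.
Real time: 9141 / (60000/1001) = 3050047/20000 s.
Target frame: (3050047/20000) × (50) = 3050047/400 ≈ 7625.118 → 7625.
At 50 labels/s: frame 7625 → 00:02:32:25.

00:02:32:25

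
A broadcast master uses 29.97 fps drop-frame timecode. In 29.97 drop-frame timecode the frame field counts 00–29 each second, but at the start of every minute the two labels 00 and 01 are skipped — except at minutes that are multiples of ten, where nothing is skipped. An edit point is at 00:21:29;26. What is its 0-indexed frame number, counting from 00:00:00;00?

38658

Complete 10-minute blocks: 2, each 17982 frames → 35964.
Remaining 1 whole minute in the current block: 1800 + 0 × 1798 = 1800 frames.
Within the current minute: 29 × 30 + 26 − 2 = 894 (labels ;00/;01 skipped at this minute). Total = 35964 + 1800 + 894 = 38658.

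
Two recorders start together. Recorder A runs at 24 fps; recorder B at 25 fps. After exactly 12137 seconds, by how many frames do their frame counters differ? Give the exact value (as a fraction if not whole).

A emits 24 × 12137 = 291288 frames; B emits 25 × 12137 = 303425.
Difference = 12137 frames; B is ahead of A.

12137 frames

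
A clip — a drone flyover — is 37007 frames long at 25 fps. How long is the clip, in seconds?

Running time = 37007 / (25) = 1480.28 s.

1480.28 seconds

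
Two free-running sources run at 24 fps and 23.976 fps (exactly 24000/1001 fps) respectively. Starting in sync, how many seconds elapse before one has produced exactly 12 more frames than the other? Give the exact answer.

The gap grows by |24000/1001 − 24| = 24/1001 frames per second.
Time for a 12-frame gap: 12 ÷ (24/1001) = 500.5 s.

500.5 seconds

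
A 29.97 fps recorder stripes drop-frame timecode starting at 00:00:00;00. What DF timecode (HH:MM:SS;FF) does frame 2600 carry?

Ten DF minutes hold 17982 frames, so frame 2600 lies in block 0 (frames 0–17981) with 2600 frames into that block.
The block's first minute is 1800 frames and the rest 1798 each; 2600 frames reaches minute 1, so 0 × 18 + 1 × 2 = 2 labels have been skipped so far.
Adding those back, label number 2600 + 2 = 2602 at 30 labels/s is 86 s + 22 f = 0 h 1 min 26 s frame 22, i.e. 00:01:26;22.

00:01:26;22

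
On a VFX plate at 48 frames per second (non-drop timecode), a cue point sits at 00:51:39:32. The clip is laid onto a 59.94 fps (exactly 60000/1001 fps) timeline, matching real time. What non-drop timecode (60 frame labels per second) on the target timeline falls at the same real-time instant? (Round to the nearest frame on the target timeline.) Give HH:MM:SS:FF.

00:51:36:34

Source frame index: (0×3600 + 51×60 + 39) × 48 + 32 = 148784.
Real time: 148784 / (48) = 9299/3 s.
Target frame: (9299/3) × (60000/1001) = 185980000/1001 ≈ 185794.206 → 185794.
At 60 labels/s: frame 185794 → 00:51:36:34.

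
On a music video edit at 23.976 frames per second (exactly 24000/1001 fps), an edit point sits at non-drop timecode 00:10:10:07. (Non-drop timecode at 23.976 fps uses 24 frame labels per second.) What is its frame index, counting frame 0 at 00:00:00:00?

Total seconds to the label: (0 × 3600 + 10 × 60 + 10) = 610.
Frame index = 610 × 24 + 7 = 14647.

frame 14647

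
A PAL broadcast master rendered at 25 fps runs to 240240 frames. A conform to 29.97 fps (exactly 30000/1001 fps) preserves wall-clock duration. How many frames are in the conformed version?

Target frames = source frames × (target rate / source rate) = 240240 × (30000/1001)/(25) = 240240 × 1200/1001 = 288000.

288000 frames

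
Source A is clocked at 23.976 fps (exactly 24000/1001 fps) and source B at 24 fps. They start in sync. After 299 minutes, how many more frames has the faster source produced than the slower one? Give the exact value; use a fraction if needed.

33120/77 frames

299 min = 17940 s.
A emits 24000/1001 × 17940 = 33120000/77 frames; B emits 24 × 17940 = 430560.
Difference = 33120/77 frames (≈ 430.1299); B is ahead of A.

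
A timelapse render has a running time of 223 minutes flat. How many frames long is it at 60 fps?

802800 frames

223 min = 13380 s.
Frames = 13380 × 60 = 802800.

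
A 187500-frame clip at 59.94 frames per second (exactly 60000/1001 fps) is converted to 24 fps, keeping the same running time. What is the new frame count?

Target frames = source frames × (target rate / source rate) = 187500 × (24)/(60000/1001) = 187500 × 1001/2500 = 75075.

75075 frames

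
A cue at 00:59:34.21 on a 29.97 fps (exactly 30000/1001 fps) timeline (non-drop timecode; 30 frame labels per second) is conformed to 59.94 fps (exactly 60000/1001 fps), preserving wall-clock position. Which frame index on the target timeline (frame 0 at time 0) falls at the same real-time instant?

frame 214482

Source frame index: (0×3600 + 59×60 + 34) × 30 + 21 = 107241.
Real time: 107241 / (30000/1001) = 35782747/10000 s.
Target frame: (35782747/10000) × (60000/1001) = 214482.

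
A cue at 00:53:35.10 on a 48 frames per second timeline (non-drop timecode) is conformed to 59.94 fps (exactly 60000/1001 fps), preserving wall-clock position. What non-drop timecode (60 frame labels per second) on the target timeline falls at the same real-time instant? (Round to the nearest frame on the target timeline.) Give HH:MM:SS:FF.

Source frame index: (0×3600 + 53×60 + 35) × 48 + 10 = 154330.
Real time: 154330 / (48) = 77165/24 s.
Target frame: (77165/24) × (60000/1001) = 17537500/91 ≈ 192719.780 → 192720.
At 60 labels/s: frame 192720 → 00:53:32:00.

00:53:32:00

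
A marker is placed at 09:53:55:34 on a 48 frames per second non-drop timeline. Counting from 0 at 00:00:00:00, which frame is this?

Total seconds to the label: (9 × 3600 + 53 × 60 + 55) = 35635.
Frame index = 35635 × 48 + 34 = 1710514.

1710514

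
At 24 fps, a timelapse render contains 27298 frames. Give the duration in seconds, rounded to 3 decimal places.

1137.417 seconds

Running time = 27298 × 1/24 = 13649/12 s ≈ 1137.417 s.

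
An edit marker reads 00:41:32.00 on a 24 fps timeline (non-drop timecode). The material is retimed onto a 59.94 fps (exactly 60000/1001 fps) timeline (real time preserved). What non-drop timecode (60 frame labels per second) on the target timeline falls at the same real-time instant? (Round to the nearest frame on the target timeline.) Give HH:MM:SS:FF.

00:41:29:31

Source frame index: (0×3600 + 41×60 + 32) × 24 + 0 = 59808.
Real time: 59808 / (24) = 2492 s.
Target frame: (2492) × (60000/1001) = 21360000/143 ≈ 149370.629 → 149371.
At 60 labels/s: frame 149371 → 00:41:29:31.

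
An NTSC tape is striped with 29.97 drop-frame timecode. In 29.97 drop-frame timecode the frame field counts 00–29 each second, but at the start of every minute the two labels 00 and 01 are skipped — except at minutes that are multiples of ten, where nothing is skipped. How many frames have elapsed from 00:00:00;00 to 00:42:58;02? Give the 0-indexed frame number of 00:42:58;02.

As if non-drop at 30 labels/s: (0 × 3600 + 42 × 60 + 58) × 30 + 2 = 77342.
Minute boundaries passed: 42; those not divisible by 10: 42 − 4 = 38; dropped labels = 2 × 38 = 76.
Actual frame index = 77342 − 76 = 77266.

77266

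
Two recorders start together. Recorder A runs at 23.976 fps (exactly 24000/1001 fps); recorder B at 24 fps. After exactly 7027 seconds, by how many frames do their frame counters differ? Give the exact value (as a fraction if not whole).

168648/1001 frames

A emits 24000/1001 × 7027 = 168648000/1001 frames; B emits 24 × 7027 = 168648.
Difference = 168648/1001 frames (≈ 168.4795); B is ahead of A.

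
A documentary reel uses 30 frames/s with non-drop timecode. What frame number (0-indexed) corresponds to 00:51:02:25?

Total seconds to the label: (0 × 3600 + 51 × 60 + 2) = 3062.
Frame index = 3062 × 30 + 25 = 91885.

frame 91885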